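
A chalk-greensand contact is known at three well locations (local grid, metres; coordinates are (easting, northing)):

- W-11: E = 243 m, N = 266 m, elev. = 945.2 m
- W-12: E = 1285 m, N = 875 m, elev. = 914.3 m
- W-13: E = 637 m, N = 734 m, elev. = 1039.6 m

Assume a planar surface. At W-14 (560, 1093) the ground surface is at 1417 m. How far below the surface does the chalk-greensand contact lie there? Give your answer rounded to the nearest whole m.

Let the plane be z = a·E + b·N + c.
W-12−W-11: 1042a + 609b = −30.9;  W-13−W-11: 394a + 468b = 94.4.
Solving gives a = −0.29046, b = 0.44625.
Then c = 945.2 − a·243 − b·266 = 897.08.
At (560, 1093): z_contact = −162.7 + 487.7 + 897.08 = 1222.2 m.
Depth below ground = 1417 − 1222.2 = 195 m.

195 m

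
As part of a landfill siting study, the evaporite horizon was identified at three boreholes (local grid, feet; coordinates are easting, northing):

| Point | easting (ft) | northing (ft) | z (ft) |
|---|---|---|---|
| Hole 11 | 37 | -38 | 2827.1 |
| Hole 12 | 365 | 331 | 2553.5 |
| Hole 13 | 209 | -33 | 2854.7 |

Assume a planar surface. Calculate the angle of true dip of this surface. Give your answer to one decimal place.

Let the plane be z = a·easting + b·northing + c.
Hole 12−Hole 11: 328a + 369b = −273.6;  Hole 13−Hole 11: 172a + 5b = 27.6.
Solving gives a = 0.18685, b = −0.90755.
Gradient magnitude |∇z| = √(a² + b²) = √(0.03491 + 0.82365) = 0.92658.
True dip = arctan(0.92658) = 42.8°, dipping toward NNW (azimuth ≈ 348°).

42.8°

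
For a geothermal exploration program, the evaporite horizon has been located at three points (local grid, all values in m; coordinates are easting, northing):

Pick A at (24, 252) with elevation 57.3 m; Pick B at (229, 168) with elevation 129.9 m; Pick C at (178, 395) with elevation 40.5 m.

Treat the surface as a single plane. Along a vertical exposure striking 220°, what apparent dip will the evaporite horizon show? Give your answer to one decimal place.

7.3°

Two edge vectors: Pick A→Pick B = (205, -84, 72.6), Pick A→Pick C = (154, 143, -16.8).
Normal n = (Pick A→Pick B) × (Pick A→Pick C) = (-8970.6, 14624.4, 42251).
So ∂z/∂easting = −n_x/n_z = 0.21232 and ∂z/∂northing = −n_y/n_z = −0.34613.
Unit vector along 220° is (sin 220°, cos 220°) = (-0.6428, -0.7660).
Slope in that direction = a·(-0.6428) + b·(-0.7660) = 0.12868.
Apparent dip = arctan|0.12868| = 7.3° (true dip is 22.1°, so apparent ≤ true as expected).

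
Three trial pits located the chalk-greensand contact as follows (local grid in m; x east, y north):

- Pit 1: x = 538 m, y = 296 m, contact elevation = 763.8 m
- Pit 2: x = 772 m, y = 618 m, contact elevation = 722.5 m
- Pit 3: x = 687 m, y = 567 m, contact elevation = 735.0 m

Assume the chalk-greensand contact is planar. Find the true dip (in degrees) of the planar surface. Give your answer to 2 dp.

7.40°

Let the plane be z = a·x + b·y + c.
Pit 2−Pit 1: 234a + 322b = −41.3;  Pit 3−Pit 1: 149a + 271b = −28.8.
Solving gives a = −0.12430, b = −0.03793.
Gradient magnitude |∇z| = √(a² + b²) = √(0.01545 + 0.00144) = 0.12996.
True dip = arctan(0.12996) = 7.40°, dipping toward ENE (azimuth ≈ 073°).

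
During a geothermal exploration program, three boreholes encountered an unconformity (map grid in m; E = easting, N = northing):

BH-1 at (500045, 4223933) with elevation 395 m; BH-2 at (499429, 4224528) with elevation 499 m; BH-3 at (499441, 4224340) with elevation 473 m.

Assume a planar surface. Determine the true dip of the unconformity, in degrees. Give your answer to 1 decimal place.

8.0°

Two edge vectors: BH-1→BH-2 = (-616, 595, 104), BH-1→BH-3 = (-604, 407, 78).
Normal n = (BH-1→BH-2) × (BH-1→BH-3) = (4082, -14768, 108668).
So ∂z/∂E = −n_x/n_z = −0.03756 and ∂z/∂N = −n_y/n_z = 0.13590.
Gradient magnitude |∇z| = √(a² + b²) = √(0.00141 + 0.01847) = 0.14100.
True dip = arctan(0.14100) = 8.0°, dipping toward SSE (azimuth ≈ 165°).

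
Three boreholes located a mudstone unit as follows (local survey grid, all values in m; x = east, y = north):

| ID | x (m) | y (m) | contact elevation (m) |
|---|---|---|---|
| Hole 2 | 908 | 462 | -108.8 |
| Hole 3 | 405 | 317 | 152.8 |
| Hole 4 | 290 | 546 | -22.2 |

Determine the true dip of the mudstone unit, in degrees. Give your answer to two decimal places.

Let the plane be z = a·x + b·y + c.
Hole 3−Hole 2: −503a − 145b = 261.6;  Hole 4−Hole 2: −618a + 84b = 86.6.
Solving gives a = −0.26188, b = −0.89570.
Gradient magnitude |∇z| = √(a² + b²) = √(0.06858 + 0.80228) = 0.93320.
True dip = arctan(0.93320) = 43.02°, dipping toward NNE (azimuth ≈ 016°).

43.02°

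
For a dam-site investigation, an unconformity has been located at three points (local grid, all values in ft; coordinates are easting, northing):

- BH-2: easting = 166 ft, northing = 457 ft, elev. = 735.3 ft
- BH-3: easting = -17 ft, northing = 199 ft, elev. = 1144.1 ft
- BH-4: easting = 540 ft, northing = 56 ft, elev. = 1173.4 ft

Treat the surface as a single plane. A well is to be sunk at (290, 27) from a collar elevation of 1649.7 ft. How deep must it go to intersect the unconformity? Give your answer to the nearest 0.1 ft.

Two edge vectors: BH-2→BH-3 = (-183, -258, 408.8), BH-2→BH-4 = (374, -401, 438.1).
Normal n = (BH-2→BH-3) × (BH-2→BH-4) = (50899, 233063.5, 169875).
So ∂z/∂easting = −n_x/n_z = −0.29963 and ∂z/∂northing = −n_y/n_z = −1.37197.
Intercept c from BH-2: 735.3 + 49.74 + 626.99 = 1412.03.
At (290, 27): z_contact = −86.89 − 37.04 + 1412.03 = 1288.09 ft.
Depth below ground = 1649.7 − 1288.09 = 361.6 ft.

361.6 ft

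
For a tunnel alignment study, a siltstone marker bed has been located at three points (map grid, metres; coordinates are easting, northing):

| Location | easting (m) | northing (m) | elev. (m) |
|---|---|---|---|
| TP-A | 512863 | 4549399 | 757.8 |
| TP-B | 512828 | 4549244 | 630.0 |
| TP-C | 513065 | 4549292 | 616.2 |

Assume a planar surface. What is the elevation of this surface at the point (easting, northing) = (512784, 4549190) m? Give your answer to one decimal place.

Two edge vectors: TP-A→TP-B = (-35, -155, -127.8), TP-A→TP-C = (202, -107, -141.6).
Normal n = (TP-A→TP-B) × (TP-A→TP-C) = (8273.4, -30771.6, 35055).
So ∂z/∂easting = −n_x/n_z = −0.236011981 and ∂z/∂northing = −n_y/n_z = 0.877809157.
Intercept c from TP-A: 757.8 + 121041.81 − 3993504.10 = −3871704.49.
At (512784, 4549190): z = −121023.2 + 3993320.6 − 3871704.49 = 593.0 m.

593.0 m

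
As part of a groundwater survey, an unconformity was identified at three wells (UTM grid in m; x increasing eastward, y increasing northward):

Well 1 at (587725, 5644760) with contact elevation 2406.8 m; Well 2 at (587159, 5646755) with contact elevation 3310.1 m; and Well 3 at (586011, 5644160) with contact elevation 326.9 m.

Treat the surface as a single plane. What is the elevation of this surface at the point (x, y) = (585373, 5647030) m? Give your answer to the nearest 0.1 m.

1795.5 m

Let the plane be z = a·x + b·y + c.
Well 2−Well 1: −566a + 1995b = 903.3;  Well 3−Well 1: −1714a − 600b = −2079.9.
Solving gives a = 0.959667920, b = 0.725048643.
Then c = 2406.8 − a·587725 − b·5644760 = −4654339.61.
At (585373, 5647030): z = 561763.7 + 4094371.4 − 4654339.61 = 1795.5 m.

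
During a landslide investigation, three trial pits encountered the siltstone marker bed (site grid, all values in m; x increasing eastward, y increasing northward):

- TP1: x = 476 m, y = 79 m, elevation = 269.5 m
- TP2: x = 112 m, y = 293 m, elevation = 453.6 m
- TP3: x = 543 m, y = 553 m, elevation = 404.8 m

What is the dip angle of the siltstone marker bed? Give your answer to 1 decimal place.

24.4°

Two edge vectors: TP1→TP2 = (-364, 214, 184.1), TP1→TP3 = (67, 474, 135.3).
Normal n = (TP1→TP2) × (TP1→TP3) = (-58309.2, 61583.9, -186874).
So ∂z/∂x = −n_x/n_z = −0.31202 and ∂z/∂y = −n_y/n_z = 0.32955.
Gradient magnitude |∇z| = √(a² + b²) = √(0.09736 + 0.10860) = 0.45383.
True dip = arctan(0.45383) = 24.4°, dipping toward SE (azimuth ≈ 137°).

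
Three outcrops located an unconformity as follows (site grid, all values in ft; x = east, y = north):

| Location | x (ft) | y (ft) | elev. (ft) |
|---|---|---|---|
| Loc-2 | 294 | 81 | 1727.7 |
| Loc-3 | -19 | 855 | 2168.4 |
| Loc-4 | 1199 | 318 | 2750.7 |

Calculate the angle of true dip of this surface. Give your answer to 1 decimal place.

52.1°

Let the plane be z = a·x + b·y + c.
Loc-3−Loc-2: −313a + 774b = 440.7;  Loc-4−Loc-2: 905a + 237b = 1023.
Solving gives a = 0.88731, b = 0.92820.
Gradient magnitude |∇z| = √(a² + b²) = √(0.78732 + 0.86156) = 1.28409.
True dip = arctan(1.28409) = 52.1°, dipping toward SW (azimuth ≈ 224°).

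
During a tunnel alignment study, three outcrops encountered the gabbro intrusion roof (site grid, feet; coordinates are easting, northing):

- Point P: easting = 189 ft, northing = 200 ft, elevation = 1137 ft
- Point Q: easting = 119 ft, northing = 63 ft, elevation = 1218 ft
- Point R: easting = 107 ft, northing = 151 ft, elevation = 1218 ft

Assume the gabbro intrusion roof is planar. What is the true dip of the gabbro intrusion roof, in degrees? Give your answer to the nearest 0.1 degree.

Let the plane be z = a·easting + b·northing + c.
Point Q−Point P: −70a − 137b = 81;  Point R−Point P: −82a − 49b = 81.
Solving gives a = −0.91338, b = −0.12455.
Gradient magnitude |∇z| = √(a² + b²) = √(0.83426 + 0.01551) = 0.92183.
True dip = arctan(0.92183) = 42.7°, dipping toward E (azimuth ≈ 082°).

42.7°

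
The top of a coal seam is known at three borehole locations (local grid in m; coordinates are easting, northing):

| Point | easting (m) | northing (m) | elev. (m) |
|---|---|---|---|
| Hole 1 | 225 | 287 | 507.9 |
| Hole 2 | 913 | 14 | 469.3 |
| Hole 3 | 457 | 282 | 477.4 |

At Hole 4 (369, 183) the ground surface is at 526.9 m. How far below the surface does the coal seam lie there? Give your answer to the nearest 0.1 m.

17.7 m

Two edge vectors: Hole 1→Hole 2 = (688, -273, -38.6), Hole 1→Hole 3 = (232, -5, -30.5).
Normal n = (Hole 1→Hole 2) × (Hole 1→Hole 3) = (8133.5, 12028.8, 59896).
So ∂z/∂easting = −n_x/n_z = −0.13579 and ∂z/∂northing = −n_y/n_z = −0.20083.
Intercept c from Hole 1: 507.9 + 30.55 + 57.64 = 596.09.
At (369, 183): z_contact = −50.11 − 36.75 + 596.09 = 509.23 m.
Depth below ground = 526.9 − 509.23 = 17.7 m.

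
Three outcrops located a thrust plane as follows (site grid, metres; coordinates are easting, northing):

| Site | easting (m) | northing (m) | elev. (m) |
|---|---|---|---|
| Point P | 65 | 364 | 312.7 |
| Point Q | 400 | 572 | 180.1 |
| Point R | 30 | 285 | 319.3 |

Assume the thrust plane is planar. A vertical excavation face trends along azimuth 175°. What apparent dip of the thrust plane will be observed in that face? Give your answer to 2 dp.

9.51°

Two edge vectors: Point P→Point Q = (335, 208, -132.6), Point P→Point R = (-35, -79, 6.6).
Normal n = (Point P→Point Q) × (Point P→Point R) = (-9102.6, 2430, -19185).
So ∂z/∂easting = −n_x/n_z = −0.47446 and ∂z/∂northing = −n_y/n_z = 0.12666.
Unit vector along 175° is (sin 175°, cos 175°) = (0.0872, -0.9962).
Slope in that direction = a·(0.0872) + b·(-0.9962) = −0.16753.
Apparent dip = arctan|0.16753| = 9.51° (true dip is 26.2°, so apparent ≤ true as expected).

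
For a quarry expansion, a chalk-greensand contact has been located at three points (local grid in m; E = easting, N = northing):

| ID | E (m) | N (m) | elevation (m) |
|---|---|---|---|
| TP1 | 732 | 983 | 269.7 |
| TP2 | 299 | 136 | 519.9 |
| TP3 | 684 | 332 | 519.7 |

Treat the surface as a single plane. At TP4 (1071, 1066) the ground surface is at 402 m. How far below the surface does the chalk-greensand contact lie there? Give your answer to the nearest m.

Let the plane be z = a·E + b·N + c.
TP2−TP1: −433a − 847b = 250.2;  TP3−TP1: −48a − 651b = 250.
Solving gives a = 0.20259, b = −0.39896.
Then c = 269.7 − a·732 − b·983 = 513.58.
At (1071, 1066): z_contact = 217.0 − 425.3 + 513.58 = 305.3 m.
Depth below ground = 402 − 305.3 = 97 m.

97 m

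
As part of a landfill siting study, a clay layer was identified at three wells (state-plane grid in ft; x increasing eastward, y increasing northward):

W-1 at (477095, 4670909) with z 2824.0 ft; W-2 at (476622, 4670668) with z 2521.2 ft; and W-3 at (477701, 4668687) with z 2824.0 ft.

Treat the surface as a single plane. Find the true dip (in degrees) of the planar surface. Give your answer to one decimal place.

30.2°

Two edge vectors: W-1→W-2 = (-473, -241, -302.8), W-1→W-3 = (606, -2222, 0).
Normal n = (W-1→W-2) × (W-1→W-3) = (-672821.6, -183496.8, 1197052).
So ∂z/∂x = −n_x/n_z = 0.56207 and ∂z/∂y = −n_y/n_z = 0.15329.
Gradient magnitude |∇z| = √(a² + b²) = √(0.31592 + 0.02350) = 0.58259.
True dip = arctan(0.58259) = 30.2°, dipping toward WSW (azimuth ≈ 255°).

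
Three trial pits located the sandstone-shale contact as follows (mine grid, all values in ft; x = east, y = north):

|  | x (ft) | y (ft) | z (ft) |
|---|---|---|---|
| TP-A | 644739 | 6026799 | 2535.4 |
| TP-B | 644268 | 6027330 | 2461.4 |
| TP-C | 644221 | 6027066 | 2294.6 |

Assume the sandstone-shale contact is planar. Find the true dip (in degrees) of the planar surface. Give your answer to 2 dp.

41.40°

Two edge vectors: TP-A→TP-B = (-471, 531, -74), TP-A→TP-C = (-518, 267, -240.8).
Normal n = (TP-A→TP-B) × (TP-A→TP-C) = (-108106.8, -75084.8, 149301).
So ∂z/∂x = −n_x/n_z = 0.72409 and ∂z/∂y = −n_y/n_z = 0.50291.
Gradient magnitude |∇z| = √(a² + b²) = √(0.52430 + 0.25292) = 0.88160.
True dip = arctan(0.88160) = 41.40°, dipping toward SW (azimuth ≈ 235°).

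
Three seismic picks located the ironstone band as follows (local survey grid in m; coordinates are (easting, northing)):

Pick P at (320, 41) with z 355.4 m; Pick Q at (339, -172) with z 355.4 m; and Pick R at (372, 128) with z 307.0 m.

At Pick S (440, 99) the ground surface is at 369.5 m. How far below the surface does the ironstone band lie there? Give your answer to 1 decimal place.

Two edge vectors: Pick P→Pick Q = (19, -213, 0), Pick P→Pick R = (52, 87, -48.4).
Normal n = (Pick P→Pick Q) × (Pick P→Pick R) = (10309.2, 919.6, 12729).
So ∂z/∂E = −n_x/n_z = −0.80990 and ∂z/∂N = −n_y/n_z = −0.07224.
Intercept c from Pick P: 355.4 + 259.17 + 2.96 = 617.53.
At (440, 99): z_contact = −356.36 − 7.15 + 617.53 = 254.02 m.
Depth below ground = 369.5 − 254.02 = 115.5 m.

115.5 m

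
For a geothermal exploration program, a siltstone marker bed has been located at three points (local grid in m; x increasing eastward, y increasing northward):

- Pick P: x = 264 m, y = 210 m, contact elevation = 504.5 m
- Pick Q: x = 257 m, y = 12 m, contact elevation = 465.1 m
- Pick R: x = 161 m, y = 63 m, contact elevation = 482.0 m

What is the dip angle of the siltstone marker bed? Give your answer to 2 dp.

12.02°

Two edge vectors: Pick P→Pick Q = (-7, -198, -39.4), Pick P→Pick R = (-103, -147, -22.5).
Normal n = (Pick P→Pick Q) × (Pick P→Pick R) = (-1336.8, 3900.7, -19365).
So ∂z/∂x = −n_x/n_z = −0.06903 and ∂z/∂y = −n_y/n_z = 0.20143.
Gradient magnitude |∇z| = √(a² + b²) = √(0.00477 + 0.04057) = 0.21293.
True dip = arctan(0.21293) = 12.02°, dipping toward SSE (azimuth ≈ 161°).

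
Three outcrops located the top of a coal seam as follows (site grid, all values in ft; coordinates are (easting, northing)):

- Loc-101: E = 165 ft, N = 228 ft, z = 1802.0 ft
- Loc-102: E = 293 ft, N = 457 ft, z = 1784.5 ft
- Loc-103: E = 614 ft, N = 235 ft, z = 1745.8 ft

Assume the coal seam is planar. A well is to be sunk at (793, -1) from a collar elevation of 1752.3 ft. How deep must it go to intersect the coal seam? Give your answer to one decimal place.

27.3 ft

Two edge vectors: Loc-101→Loc-102 = (128, 229, -17.5), Loc-101→Loc-103 = (449, 7, -56.2).
Normal n = (Loc-101→Loc-102) × (Loc-101→Loc-103) = (-12747.3, -663.9, -101925).
So ∂z/∂E = −n_x/n_z = −0.12507 and ∂z/∂N = −n_y/n_z = −0.00651.
Intercept c from Loc-101: 1802 + 20.64 + 1.49 = 1824.12.
At (793, -1): z_contact = −99.18 + 0.01 + 1824.12 = 1724.95 ft.
Depth below ground = 1752.3 − 1724.95 = 27.3 ft.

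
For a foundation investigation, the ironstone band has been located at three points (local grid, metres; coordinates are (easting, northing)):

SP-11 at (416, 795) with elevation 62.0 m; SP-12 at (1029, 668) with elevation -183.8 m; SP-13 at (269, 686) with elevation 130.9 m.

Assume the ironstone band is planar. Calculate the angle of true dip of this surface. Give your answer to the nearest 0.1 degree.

22.9°

Two edge vectors: SP-11→SP-12 = (613, -127, -245.8), SP-11→SP-13 = (-147, -109, 68.9).
Normal n = (SP-11→SP-12) × (SP-11→SP-13) = (-35542.5, -6103.1, -85486).
So ∂z/∂E = −n_x/n_z = −0.41577 and ∂z/∂N = −n_y/n_z = −0.07139.
Gradient magnitude |∇z| = √(a² + b²) = √(0.17286 + 0.00510) = 0.42185.
True dip = arctan(0.42185) = 22.9°, dipping toward E (azimuth ≈ 080°).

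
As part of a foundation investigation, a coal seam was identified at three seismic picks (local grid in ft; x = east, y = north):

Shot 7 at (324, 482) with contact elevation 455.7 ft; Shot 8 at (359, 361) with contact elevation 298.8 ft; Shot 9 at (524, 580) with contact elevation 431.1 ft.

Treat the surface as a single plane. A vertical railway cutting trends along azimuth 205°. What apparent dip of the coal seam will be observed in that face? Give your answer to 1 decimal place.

Let the plane be z = a·x + b·y + c.
Shot 8−Shot 7: 35a − 121b = −156.9;  Shot 9−Shot 7: 200a + 98b = −24.6.
Solving gives a = −0.66423, b = 1.10456.
Unit vector along 205° is (sin 205°, cos 205°) = (-0.4226, -0.9063).
Slope in that direction = a·(-0.4226) + b·(-0.9063) = −0.72035.
Apparent dip = arctan|0.72035| = 35.8° (true dip is 52.2°, so apparent ≤ true as expected).

35.8°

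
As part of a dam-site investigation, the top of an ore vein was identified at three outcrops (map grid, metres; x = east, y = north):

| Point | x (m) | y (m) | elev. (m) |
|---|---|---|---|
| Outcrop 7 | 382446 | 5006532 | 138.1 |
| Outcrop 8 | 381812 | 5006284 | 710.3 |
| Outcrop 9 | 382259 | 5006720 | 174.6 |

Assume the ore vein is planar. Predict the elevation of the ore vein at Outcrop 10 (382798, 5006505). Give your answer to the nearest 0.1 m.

-96.2 m

Let the plane be z = a·x + b·y + c.
Outcrop 8−Outcrop 7: −634a − 248b = 572.2;  Outcrop 9−Outcrop 7: −187a + 188b = 36.5.
Solving gives a = −0.704396985, b = −0.506501256.
Then c = 138.1 − a·382446 − b·5006532 = 2805346.66.
At (382798, 5006505): z = −269641.8 − 2535801.1 + 2805346.66 = -96.2 m.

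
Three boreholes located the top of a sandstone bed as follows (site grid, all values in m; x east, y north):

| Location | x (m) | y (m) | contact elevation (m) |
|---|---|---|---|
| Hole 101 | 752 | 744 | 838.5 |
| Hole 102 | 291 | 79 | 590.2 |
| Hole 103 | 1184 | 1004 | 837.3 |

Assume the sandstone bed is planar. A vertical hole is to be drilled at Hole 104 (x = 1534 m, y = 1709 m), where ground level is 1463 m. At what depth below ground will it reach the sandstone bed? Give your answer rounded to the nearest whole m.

308 m

Two edge vectors: Hole 101→Hole 102 = (-461, -665, -248.3), Hole 101→Hole 103 = (432, 260, -1.2).
Normal n = (Hole 101→Hole 102) × (Hole 101→Hole 103) = (65356, -107818.8, 167420).
So ∂z/∂x = −n_x/n_z = −0.39037 and ∂z/∂y = −n_y/n_z = 0.64400.
Intercept c from Hole 101: 838.5 + 293.56 − 479.14 = 652.92.
At (1534, 1709): z_contact = −598.8 + 1100.6 + 652.92 = 1154.7 m.
Depth below ground = 1463 − 1154.7 = 308 m.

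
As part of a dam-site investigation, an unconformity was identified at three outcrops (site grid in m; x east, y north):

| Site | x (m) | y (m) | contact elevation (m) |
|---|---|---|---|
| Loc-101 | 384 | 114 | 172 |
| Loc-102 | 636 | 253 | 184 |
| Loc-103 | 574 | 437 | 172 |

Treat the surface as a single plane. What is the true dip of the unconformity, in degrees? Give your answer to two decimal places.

Two edge vectors: Loc-101→Loc-102 = (252, 139, 12), Loc-101→Loc-103 = (190, 323, 0).
Normal n = (Loc-101→Loc-102) × (Loc-101→Loc-103) = (-3876, 2280, 54986).
So ∂z/∂x = −n_x/n_z = 0.07049 and ∂z/∂y = −n_y/n_z = −0.04147.
Gradient magnitude |∇z| = √(a² + b²) = √(0.00497 + 0.00172) = 0.08178.
True dip = arctan(0.08178) = 4.68°, dipping toward WNW (azimuth ≈ 300°).

4.68°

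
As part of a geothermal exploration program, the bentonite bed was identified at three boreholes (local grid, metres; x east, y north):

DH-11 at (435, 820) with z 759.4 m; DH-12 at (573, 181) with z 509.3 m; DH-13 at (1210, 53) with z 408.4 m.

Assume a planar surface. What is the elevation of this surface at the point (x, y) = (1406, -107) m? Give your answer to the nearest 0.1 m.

Two edge vectors: DH-11→DH-12 = (138, -639, -250.1), DH-11→DH-13 = (775, -767, -351).
Normal n = (DH-11→DH-12) × (DH-11→DH-13) = (32462.3, -145389.5, 389379).
So ∂z/∂x = −n_x/n_z = −0.083369 and ∂z/∂y = −n_y/n_z = 0.373388.
Intercept c from DH-11: 759.4 + 36.27 − 306.18 = 489.49.
At (1406, -107): z = −117.2 − 40.0 + 489.49 = 332.3 m.

332.3 m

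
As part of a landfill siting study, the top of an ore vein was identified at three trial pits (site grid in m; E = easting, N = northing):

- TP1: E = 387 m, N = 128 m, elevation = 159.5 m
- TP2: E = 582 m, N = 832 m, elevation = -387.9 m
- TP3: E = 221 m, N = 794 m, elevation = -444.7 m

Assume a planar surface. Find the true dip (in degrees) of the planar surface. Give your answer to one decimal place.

41.4°

Two edge vectors: TP1→TP2 = (195, 704, -547.4), TP1→TP3 = (-166, 666, -604.2).
Normal n = (TP1→TP2) × (TP1→TP3) = (-60788.4, 208687.4, 246734).
So ∂z/∂E = −n_x/n_z = 0.24637 and ∂z/∂N = −n_y/n_z = −0.84580.
Gradient magnitude |∇z| = √(a² + b²) = √(0.06070 + 0.71538) = 0.88095.
True dip = arctan(0.88095) = 41.4°, dipping toward NNW (azimuth ≈ 344°).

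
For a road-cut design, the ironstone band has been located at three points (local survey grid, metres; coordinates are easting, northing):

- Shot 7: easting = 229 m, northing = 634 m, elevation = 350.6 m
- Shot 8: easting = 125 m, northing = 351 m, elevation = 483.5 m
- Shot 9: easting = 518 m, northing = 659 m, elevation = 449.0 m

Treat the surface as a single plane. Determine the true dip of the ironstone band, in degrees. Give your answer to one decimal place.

Two edge vectors: Shot 7→Shot 8 = (-104, -283, 132.9), Shot 7→Shot 9 = (289, 25, 98.4).
Normal n = (Shot 7→Shot 8) × (Shot 7→Shot 9) = (-31169.7, 48641.7, 79187).
So ∂z/∂easting = −n_x/n_z = 0.39362 and ∂z/∂northing = −n_y/n_z = −0.61426.
Gradient magnitude |∇z| = √(a² + b²) = √(0.15494 + 0.37732) = 0.72956.
True dip = arctan(0.72956) = 36.1°, dipping toward NNW (azimuth ≈ 327°).

36.1°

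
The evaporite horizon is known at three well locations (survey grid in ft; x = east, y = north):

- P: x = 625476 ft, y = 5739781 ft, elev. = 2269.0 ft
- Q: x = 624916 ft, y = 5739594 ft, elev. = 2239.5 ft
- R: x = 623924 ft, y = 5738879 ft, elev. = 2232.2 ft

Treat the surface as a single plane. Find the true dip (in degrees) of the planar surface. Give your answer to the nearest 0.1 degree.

Two edge vectors: P→Q = (-560, -187, -29.5), P→R = (-1552, -902, -36.8).
Normal n = (P→Q) × (P→R) = (-19727.4, 25176, 214896).
So ∂z/∂x = −n_x/n_z = 0.09180 and ∂z/∂y = −n_y/n_z = −0.11715.
Gradient magnitude |∇z| = √(a² + b²) = √(0.00843 + 0.01373) = 0.14884.
True dip = arctan(0.14884) = 8.5°, dipping toward NW (azimuth ≈ 322°).

8.5°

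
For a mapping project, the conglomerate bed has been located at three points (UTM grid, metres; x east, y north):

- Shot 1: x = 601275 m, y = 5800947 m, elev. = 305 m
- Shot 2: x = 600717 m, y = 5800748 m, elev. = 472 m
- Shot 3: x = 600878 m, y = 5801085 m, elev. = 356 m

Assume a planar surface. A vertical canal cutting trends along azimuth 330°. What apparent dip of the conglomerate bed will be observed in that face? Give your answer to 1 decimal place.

5.9°

Two edge vectors: Shot 1→Shot 2 = (-558, -199, 167), Shot 1→Shot 3 = (-397, 138, 51).
Normal n = (Shot 1→Shot 2) × (Shot 1→Shot 3) = (-33195, -37841, -156007).
So ∂z/∂x = −n_x/n_z = −0.21278 and ∂z/∂y = −n_y/n_z = −0.24256.
Unit vector along 330° is (sin 330°, cos 330°) = (-0.5000, 0.8660).
Slope in that direction = a·(-0.5000) + b·(0.8660) = −0.10367.
Apparent dip = arctan|0.10367| = 5.9° (true dip is 17.9°, so apparent ≤ true as expected).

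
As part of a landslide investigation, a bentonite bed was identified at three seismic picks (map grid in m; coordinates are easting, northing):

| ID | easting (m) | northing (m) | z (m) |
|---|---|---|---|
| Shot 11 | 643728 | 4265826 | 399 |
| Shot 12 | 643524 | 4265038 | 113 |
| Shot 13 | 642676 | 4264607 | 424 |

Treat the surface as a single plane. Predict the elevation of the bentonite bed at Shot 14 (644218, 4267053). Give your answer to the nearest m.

735 m

Let the plane be z = a·easting + b·northing + c.
Shot 12−Shot 11: −204a − 788b = −286;  Shot 13−Shot 11: −1052a − 1219b = 25.
Solving gives a = −0.63473031, b = 0.52726521.
Then c = 399 − a·643728 − b·4265826 = −1840228.96.
At (644218, 4267053): z = −408904.7 + 2249868.6 − 1840228.96 = 734.9 m.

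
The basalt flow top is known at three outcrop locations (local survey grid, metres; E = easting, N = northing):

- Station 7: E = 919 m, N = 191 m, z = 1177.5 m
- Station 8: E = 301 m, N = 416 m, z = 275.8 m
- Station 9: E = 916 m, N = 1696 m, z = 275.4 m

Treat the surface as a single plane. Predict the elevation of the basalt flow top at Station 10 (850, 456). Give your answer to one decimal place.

Let the plane be z = a·E + b·N + c.
Station 8−Station 7: −618a + 225b = −901.7;  Station 9−Station 7: −3a + 1505b = −902.1.
Solving gives a = 1.241734, b = −0.596927.
Then c = 1177.5 − a·919 − b·191 = 150.36.
At (850, 456): z = 1055.5 − 272.2 + 150.36 = 933.6 m.

933.6 m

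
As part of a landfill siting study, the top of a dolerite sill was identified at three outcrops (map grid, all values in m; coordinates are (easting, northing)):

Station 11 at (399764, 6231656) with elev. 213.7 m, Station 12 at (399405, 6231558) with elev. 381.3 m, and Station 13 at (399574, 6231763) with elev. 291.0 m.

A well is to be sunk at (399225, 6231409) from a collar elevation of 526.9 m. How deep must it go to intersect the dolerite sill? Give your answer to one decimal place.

54.4 m

Let the plane be z = a·E + b·N + c.
Station 12−Station 11: −359a − 98b = 167.6;  Station 13−Station 11: −190a + 107b = 77.3.
Solving gives a = −0.447260358, b = −0.071770729.
Then c = 213.7 − a·399764 − b·6231656 = 626262.79.
At (399225, 6231409): z_contact = −178557.52 − 447232.77 + 626262.79 = 472.50 m.
Depth below ground = 526.9 − 472.50 = 54.4 m.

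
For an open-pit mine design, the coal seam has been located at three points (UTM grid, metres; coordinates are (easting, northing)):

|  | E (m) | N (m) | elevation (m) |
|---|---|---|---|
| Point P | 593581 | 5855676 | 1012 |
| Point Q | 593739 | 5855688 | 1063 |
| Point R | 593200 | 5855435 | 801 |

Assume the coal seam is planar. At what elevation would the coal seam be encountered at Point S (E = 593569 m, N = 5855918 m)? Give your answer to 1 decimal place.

1108.9 m

Two edge vectors: Point P→Point Q = (158, 12, 51), Point P→Point R = (-381, -241, -211).
Normal n = (Point P→Point Q) × (Point P→Point R) = (9759, 13907, -33506).
So ∂z/∂E = −n_x/n_z = 0.291261267 and ∂z/∂N = −n_y/n_z = 0.415059989.
Intercept c from Point P: 1012 − 172887.15 − 2430456.82 = −2602331.97.
At (593569, 5855918): z = 172883.7 + 2430557.3 − 2602331.97 = 1108.9 m.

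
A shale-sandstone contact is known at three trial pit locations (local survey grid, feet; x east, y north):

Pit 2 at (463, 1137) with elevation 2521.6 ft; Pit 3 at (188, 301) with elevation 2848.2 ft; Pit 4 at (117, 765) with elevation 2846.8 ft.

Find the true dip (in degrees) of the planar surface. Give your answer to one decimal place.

Let the plane be z = a·x + b·y + c.
Pit 3−Pit 2: −275a − 836b = 326.6;  Pit 4−Pit 2: −346a − 372b = 325.2.
Solving gives a = −0.80432, b = −0.12609.
Gradient magnitude |∇z| = √(a² + b²) = √(0.64693 + 0.01590) = 0.81414.
True dip = arctan(0.81414) = 39.2°, dipping toward E (azimuth ≈ 081°).

39.2°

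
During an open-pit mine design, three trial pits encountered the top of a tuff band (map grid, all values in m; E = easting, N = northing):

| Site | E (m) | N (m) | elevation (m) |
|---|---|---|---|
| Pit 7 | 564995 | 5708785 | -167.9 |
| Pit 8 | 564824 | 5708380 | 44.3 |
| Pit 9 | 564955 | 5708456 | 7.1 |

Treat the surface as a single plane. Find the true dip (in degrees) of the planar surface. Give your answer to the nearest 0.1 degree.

Two edge vectors: Pit 7→Pit 8 = (-171, -405, 212.2), Pit 7→Pit 9 = (-40, -329, 175).
Normal n = (Pit 7→Pit 8) × (Pit 7→Pit 9) = (-1061.2, 21437, 40059).
So ∂z/∂E = −n_x/n_z = 0.02649 and ∂z/∂N = −n_y/n_z = −0.53514.
Gradient magnitude |∇z| = √(a² + b²) = √(0.00070 + 0.28637) = 0.53579.
True dip = arctan(0.53579) = 28.2°, dipping toward N (azimuth ≈ 357°).

28.2°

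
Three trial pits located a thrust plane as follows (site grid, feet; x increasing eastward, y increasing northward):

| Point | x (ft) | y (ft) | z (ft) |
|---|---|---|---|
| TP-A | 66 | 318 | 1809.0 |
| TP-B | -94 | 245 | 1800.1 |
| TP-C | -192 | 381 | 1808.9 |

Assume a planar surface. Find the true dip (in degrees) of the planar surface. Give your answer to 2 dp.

4.65°

Let the plane be z = a·x + b·y + c.
TP-B−TP-A: −160a − 73b = −8.9;  TP-C−TP-A: −258a + 63b = −0.1.
Solving gives a = 0.01964, b = 0.07886.
Gradient magnitude |∇z| = √(a² + b²) = √(0.00039 + 0.00622) = 0.08127.
True dip = arctan(0.08127) = 4.65°, dipping toward SSW (azimuth ≈ 194°).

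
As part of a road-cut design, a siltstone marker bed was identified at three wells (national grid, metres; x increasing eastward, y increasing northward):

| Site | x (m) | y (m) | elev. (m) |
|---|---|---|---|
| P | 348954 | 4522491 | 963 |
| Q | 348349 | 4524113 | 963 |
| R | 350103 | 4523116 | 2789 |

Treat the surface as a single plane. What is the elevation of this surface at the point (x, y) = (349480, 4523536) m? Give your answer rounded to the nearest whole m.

2173 m

Two edge vectors: P→Q = (-605, 1622, 0), P→R = (1149, 625, 1826).
Normal n = (P→Q) × (P→R) = (2961772, 1104730, -2241803).
So ∂z/∂x = −n_x/n_z = 1.32115623 and ∂z/∂y = −n_y/n_z = 0.49278639.
Intercept c from P: 963 − 461022.75 − 2228622.00 = −2688681.75.
At (349480, 4523536): z = 461717.7 + 2229137.0 − 2688681.75 = 2172.9 m.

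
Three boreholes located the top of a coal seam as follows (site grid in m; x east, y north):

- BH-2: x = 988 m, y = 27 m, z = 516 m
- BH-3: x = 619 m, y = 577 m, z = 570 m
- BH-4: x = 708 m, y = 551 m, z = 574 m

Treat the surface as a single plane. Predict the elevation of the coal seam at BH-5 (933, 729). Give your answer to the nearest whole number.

Two edge vectors: BH-2→BH-3 = (-369, 550, 54), BH-2→BH-4 = (-280, 524, 58).
Normal n = (BH-2→BH-3) × (BH-2→BH-4) = (3604, 6282, -39356).
So ∂z/∂x = −n_x/n_z = 0.09157 and ∂z/∂y = −n_y/n_z = 0.15962.
Intercept c from BH-2: 516 − 90.48 − 4.31 = 421.21.
At (933, 729): z = 85.4 + 116.4 + 421.21 = 623.0 m.

623 m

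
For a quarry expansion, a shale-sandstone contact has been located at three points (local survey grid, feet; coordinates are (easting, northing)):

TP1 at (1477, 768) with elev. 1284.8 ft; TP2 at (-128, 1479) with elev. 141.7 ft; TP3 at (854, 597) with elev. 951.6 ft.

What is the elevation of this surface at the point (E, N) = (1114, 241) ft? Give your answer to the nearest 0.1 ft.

1196.3 ft

Two edge vectors: TP1→TP2 = (-1605, 711, -1143.1), TP1→TP3 = (-623, -171, -333.2).
Normal n = (TP1→TP2) × (TP1→TP3) = (-432375.3, 177365.3, 717408).
So ∂z/∂E = −n_x/n_z = 0.602691 and ∂z/∂N = −n_y/n_z = −0.247231.
Intercept c from TP1: 1284.8 − 890.17 + 189.87 = 584.50.
At (1114, 241): z = 671.4 − 59.6 + 584.50 = 1196.3 ft.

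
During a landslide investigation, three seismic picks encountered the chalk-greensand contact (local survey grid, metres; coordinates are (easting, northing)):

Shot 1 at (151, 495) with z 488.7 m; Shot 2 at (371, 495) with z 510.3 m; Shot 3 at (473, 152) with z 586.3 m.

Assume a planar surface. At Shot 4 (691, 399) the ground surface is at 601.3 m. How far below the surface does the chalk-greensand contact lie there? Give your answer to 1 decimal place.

Two edge vectors: Shot 1→Shot 2 = (220, 0, 21.6), Shot 1→Shot 3 = (322, -343, 97.6).
Normal n = (Shot 1→Shot 2) × (Shot 1→Shot 3) = (7408.8, -14516.8, -75460).
So ∂z/∂E = −n_x/n_z = 0.09818 and ∂z/∂N = −n_y/n_z = −0.19238.
Intercept c from Shot 1: 488.7 − 14.83 + 95.23 = 569.10.
At (691, 399): z_contact = 67.84 − 76.76 + 569.10 = 560.19 m.
Depth below ground = 601.3 − 560.19 = 41.1 m.

41.1 m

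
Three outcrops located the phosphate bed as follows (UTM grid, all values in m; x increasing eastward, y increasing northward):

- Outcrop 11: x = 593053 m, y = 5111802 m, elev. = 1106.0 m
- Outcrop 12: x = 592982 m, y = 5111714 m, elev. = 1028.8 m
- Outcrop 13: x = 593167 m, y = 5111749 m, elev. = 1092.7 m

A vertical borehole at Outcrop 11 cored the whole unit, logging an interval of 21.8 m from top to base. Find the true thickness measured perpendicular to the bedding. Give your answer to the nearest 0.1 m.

Let the plane be z = a·x + b·y + c.
Outcrop 12−Outcrop 11: −71a − 88b = −77.2;  Outcrop 13−Outcrop 11: 114a − 53b = −13.3.
Solving gives a = 0.21176, b = 0.70642.
|∇z| = √(a²+b²) = 0.73748, so dip δ = arctan(0.73748) = 36.41°.
True thickness = vertical thickness × cos δ = 21.8 × cos 36.41° = 17.5 m.

17.5 m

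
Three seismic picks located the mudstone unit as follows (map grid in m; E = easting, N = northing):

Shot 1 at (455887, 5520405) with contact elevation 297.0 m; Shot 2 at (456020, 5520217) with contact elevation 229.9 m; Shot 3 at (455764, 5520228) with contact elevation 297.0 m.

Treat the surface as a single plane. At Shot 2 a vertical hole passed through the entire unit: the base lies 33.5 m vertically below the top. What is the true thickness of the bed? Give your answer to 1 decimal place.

Two edge vectors: Shot 1→Shot 2 = (133, -188, -67.1), Shot 1→Shot 3 = (-123, -177, 0).
Normal n = (Shot 1→Shot 2) × (Shot 1→Shot 3) = (-11876.7, 8253.3, -46665).
So ∂z/∂E = −n_x/n_z = −0.25451 and ∂z/∂N = −n_y/n_z = 0.17686.
|∇z| = √(a²+b²) = 0.30993, so dip δ = arctan(0.30993) = 17.22°.
True thickness = vertical thickness × cos δ = 33.5 × cos 17.22° = 32.0 m.

32.0 m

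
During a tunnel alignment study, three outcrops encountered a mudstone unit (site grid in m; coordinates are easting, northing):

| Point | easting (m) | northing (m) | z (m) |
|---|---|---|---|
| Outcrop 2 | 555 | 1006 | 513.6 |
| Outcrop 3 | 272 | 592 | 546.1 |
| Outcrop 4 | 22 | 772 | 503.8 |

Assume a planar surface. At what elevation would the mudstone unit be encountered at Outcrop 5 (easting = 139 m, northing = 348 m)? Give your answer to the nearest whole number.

Two edge vectors: Outcrop 2→Outcrop 3 = (-283, -414, 32.5), Outcrop 2→Outcrop 4 = (-533, -234, -9.8).
Normal n = (Outcrop 2→Outcrop 3) × (Outcrop 2→Outcrop 4) = (11662.2, -20095.9, -154440).
So ∂z/∂easting = −n_x/n_z = 0.07551 and ∂z/∂northing = −n_y/n_z = −0.13012.
Intercept c from Outcrop 2: 513.6 − 41.91 + 130.90 = 602.59.
At (139, 348): z = 10.5 − 45.3 + 602.59 = 567.8 m.

568 m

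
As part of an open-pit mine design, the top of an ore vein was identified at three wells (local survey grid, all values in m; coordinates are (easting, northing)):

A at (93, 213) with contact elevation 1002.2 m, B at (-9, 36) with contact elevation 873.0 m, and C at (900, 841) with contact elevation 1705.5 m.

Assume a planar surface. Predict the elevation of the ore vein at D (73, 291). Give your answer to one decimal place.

1023.4 m

Two edge vectors: A→B = (-102, -177, -129.2), A→C = (807, 628, 703.3).
Normal n = (A→B) × (A→C) = (-43346.5, -32527.8, 78783).
So ∂z/∂E = −n_x/n_z = 0.55020 and ∂z/∂N = −n_y/n_z = 0.41288.
Intercept c from A: 1002.2 − 51.17 − 87.94 = 863.09.
At (73, 291): z = 40.2 + 120.1 + 863.09 = 1023.4 m.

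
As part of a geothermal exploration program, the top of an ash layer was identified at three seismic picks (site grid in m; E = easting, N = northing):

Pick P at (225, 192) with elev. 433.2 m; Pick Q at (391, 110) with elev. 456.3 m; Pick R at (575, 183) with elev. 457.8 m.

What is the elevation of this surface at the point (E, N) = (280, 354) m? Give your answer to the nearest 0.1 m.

413.0 m

Let the plane be z = a·E + b·N + c.
Pick Q−Pick P: 166a − 82b = 23.1;  Pick R−Pick P: 350a − 9b = 24.6.
Solving gives a = 0.06650, b = −0.14708.
Then c = 433.2 − a·225 − b·192 = 446.48.
At (280, 354): z = 18.6 − 52.1 + 446.48 = 413.0 m.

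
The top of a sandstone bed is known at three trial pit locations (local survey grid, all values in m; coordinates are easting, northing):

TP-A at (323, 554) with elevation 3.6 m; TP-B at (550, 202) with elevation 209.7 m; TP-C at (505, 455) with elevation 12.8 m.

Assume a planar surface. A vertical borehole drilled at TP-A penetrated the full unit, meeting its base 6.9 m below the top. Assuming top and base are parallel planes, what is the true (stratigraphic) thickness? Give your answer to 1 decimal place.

5.0 m

Let the plane be z = a·easting + b·northing + c.
TP-B−TP-A: 227a − 352b = 206.1;  TP-C−TP-A: 182a − 99b = 9.2.
Solving gives a = −0.41272, b = −0.85167.
|∇z| = √(a²+b²) = 0.94640, so dip δ = arctan(0.94640) = 43.42°.
True thickness = vertical thickness × cos δ = 6.9 × cos 43.42° = 5.0 m.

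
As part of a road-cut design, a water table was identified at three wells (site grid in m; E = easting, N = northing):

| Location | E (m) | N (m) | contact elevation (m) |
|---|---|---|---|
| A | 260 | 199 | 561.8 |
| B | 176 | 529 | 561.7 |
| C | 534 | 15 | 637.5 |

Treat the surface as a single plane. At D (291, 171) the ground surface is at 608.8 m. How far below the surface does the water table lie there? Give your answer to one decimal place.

Let the plane be z = a·E + b·N + c.
B−A: −84a + 330b = −0.1;  C−A: 274a − 184b = 75.7.
Solving gives a = 0.33299, b = 0.08446.
Then c = 561.8 − a·260 − b·199 = 458.41.
At (291, 171): z_contact = 96.90 + 14.44 + 458.41 = 569.76 m.
Depth below ground = 608.8 − 569.76 = 39.0 m.

39.0 m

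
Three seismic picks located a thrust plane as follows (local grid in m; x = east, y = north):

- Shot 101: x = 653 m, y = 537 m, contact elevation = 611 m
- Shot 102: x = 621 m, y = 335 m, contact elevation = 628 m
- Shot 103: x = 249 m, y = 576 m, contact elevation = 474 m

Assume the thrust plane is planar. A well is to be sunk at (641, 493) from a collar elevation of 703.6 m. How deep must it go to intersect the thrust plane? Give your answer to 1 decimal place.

90.5 m

Let the plane be z = a·x + b·y + c.
Shot 102−Shot 101: −32a − 202b = 17;  Shot 103−Shot 101: −404a + 39b = −137.
Solving gives a = 0.32600, b = −0.13580.
Then c = 611 − a·653 − b·537 = 471.05.
At (641, 493): z_contact = 208.97 − 66.95 + 471.05 = 613.06 m.
Depth below ground = 703.6 − 613.06 = 90.5 m.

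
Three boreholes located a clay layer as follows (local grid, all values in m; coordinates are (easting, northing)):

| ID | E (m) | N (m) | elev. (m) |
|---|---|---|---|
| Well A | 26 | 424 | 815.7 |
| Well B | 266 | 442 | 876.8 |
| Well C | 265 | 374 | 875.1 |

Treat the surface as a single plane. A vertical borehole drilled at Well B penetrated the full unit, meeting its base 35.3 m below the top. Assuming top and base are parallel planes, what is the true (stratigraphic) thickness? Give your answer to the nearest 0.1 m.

Two edge vectors: Well A→Well B = (240, 18, 61.1), Well A→Well C = (239, -50, 59.4).
Normal n = (Well A→Well B) × (Well A→Well C) = (4124.2, 346.9, -16302).
So ∂z/∂E = −n_x/n_z = 0.25299 and ∂z/∂N = −n_y/n_z = 0.02128.
|∇z| = √(a²+b²) = 0.25388, so dip δ = arctan(0.25388) = 14.25°.
True thickness = vertical thickness × cos δ = 35.3 × cos 14.25° = 34.2 m.

34.2 m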